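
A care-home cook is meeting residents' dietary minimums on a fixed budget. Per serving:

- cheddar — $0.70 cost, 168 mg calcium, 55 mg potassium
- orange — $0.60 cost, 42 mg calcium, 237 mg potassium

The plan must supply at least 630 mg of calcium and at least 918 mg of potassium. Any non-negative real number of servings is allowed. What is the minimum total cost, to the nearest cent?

At the optimum either one food covers both requirements or two foods hit both targets exactly; no other combination can be cheaper.
cheddar only: max(630/168, 918/55) = 16.69 servings → $11.68.
orange only: max(630/42, 918/237) = 15 servings → $9.00.
cheddar + orange with both tight: 2.953 servings and 3.188 servings → $3.98.
So the least-cost plan costs $3.98.

$3.98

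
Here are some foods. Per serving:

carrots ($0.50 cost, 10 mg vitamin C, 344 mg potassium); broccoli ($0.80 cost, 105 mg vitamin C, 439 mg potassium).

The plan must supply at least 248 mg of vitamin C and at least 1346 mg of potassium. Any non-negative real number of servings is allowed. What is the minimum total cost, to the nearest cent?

$2.32

An LP optimum is at a vertex; with two nutrient constraints at most two foods are used. Check each candidate.
carrots only: max(248/10, 1346/344) = 24.8 servings → $12.40.
broccoli only: max(248/105, 1346/439) = 3.066 servings → $2.45.
carrots + broccoli with both tight: 1.023 servings and 2.264 servings → $2.32.
The minimum over all feasible corners is $2.32.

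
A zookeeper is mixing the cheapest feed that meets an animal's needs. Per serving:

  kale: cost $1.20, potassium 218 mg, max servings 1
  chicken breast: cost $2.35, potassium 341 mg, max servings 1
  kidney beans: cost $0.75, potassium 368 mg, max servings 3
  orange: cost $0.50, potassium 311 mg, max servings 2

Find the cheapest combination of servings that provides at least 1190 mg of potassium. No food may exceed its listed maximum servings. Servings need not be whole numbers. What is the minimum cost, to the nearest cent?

Cost per mg of potassium: orange $0.0016, kidney beans $0.0020, kale $0.0055, chicken breast $0.0069.
Take 2 servings of orange: +622.0 mg potassium for $1.00 (total $1.00, still need 568.0 mg).
Take 1.543 servings of kidney beans: +568.0 mg potassium for $1.16 (total $2.16, still need 0.0 mg).
Filling from the cheapest source first is optimal under one linear minimum: $2.16.

$2.16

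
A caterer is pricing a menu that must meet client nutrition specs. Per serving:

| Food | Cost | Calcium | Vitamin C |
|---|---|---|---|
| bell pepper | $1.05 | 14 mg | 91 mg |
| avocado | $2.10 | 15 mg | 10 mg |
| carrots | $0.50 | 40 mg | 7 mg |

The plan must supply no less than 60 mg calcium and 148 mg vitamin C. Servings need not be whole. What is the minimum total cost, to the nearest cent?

bell pepper only: max(60/14, 148/91) = 4.286 servings → $4.50.
avocado only: max(60/15, 148/10) = 14.8 servings → $31.08.
carrots only: max(60/40, 148/7) = 21.14 servings → $10.57.
bell pepper + avocado with both tight: 1.322 servings and 2.766 servings → $7.20.
bell pepper + carrots with both tight: 1.553 servings and 0.9565 servings → $2.11.
avocado + carrots with both targets exact would need a negative amount; discard.
Cheapest feasible corner: $2.11.

$2.11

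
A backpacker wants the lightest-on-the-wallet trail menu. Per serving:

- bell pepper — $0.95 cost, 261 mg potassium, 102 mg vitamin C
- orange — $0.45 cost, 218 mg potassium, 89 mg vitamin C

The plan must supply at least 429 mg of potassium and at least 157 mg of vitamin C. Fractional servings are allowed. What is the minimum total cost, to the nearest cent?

$0.89

An LP optimum is at a vertex; with two nutrient constraints at most two foods are used. Check each candidate.
bell pepper only: max(429/261, 157/102) = 1.644 servings → $1.56.
orange only: max(429/218, 157/89) = 1.968 servings → $0.89.
bell pepper + orange: intersection lies outside the first quadrant.
The minimum over all feasible corners is $0.89.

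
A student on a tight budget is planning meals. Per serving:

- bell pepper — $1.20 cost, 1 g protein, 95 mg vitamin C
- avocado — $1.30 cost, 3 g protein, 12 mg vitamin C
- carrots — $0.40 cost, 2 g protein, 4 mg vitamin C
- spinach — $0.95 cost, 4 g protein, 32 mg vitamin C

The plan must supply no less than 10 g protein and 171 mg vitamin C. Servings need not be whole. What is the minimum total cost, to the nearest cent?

Check every corner: each single food scaled to meet both minima, and each pair solved so both constraints bind.
bell pepper only: max(10/1, 171/95) = 10 servings → $12.00.
avocado only: max(10/3, 171/12) = 14.25 servings → $18.52.
carrots only: max(10/2, 171/4) = 42.75 servings → $17.10.
spinach only: max(10/4, 171/32) = 5.344 servings → $5.08.
bell pepper + avocado with both tight: 1.44 servings and 2.853 servings → $5.44.
bell pepper + carrots with both tight: 1.624 servings and 4.188 servings → $3.62.
bell pepper + spinach with both tight: 1.046 servings and 2.239 servings → $3.38.
avocado + carrots: the both-tight solution has a negative serving — not a feasible corner.
avocado + spinach: the both-tight solution has a negative serving — not a feasible corner.
carrots + spinach with both targets exact would need a negative amount; discard.
Cheapest feasible corner: $3.38.

$3.38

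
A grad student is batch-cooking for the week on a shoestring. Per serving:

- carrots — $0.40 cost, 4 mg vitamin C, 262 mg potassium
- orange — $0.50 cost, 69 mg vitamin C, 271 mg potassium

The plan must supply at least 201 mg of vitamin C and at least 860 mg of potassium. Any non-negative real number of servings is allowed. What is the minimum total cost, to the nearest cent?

$1.56

For a min-cost LP with two ≥-constraints, a basic feasible solution has at most two positive variables.
carrots only: max(201/4, 860/262) = 50.25 servings → $20.10.
orange only: max(201/69, 860/271) = 3.173 servings → $1.59.
carrots + orange with both tight: 0.2865 servings and 2.896 servings → $1.56.
So the least-cost plan costs $1.56.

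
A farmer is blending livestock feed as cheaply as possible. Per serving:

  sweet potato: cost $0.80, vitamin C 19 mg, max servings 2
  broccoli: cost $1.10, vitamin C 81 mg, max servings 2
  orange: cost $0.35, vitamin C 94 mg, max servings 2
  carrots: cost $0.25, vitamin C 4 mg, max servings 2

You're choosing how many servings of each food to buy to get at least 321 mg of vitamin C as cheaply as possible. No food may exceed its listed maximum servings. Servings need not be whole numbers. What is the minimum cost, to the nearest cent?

Cost per mg of vitamin C: orange $0.0037, broccoli $0.0136, sweet potato $0.0421, carrots $0.0625.
Take 2 servings of orange: +188.0 mg vitamin C for $0.70 (total $0.70, still need 133.0 mg).
Take 1.642 servings of broccoli: +133.0 mg vitamin C for $1.81 (total $2.51, still need 0.0 mg).
Greedy by cheapest-per-mg is optimal for a single linear constraint, so the minimum cost is $2.51.

$2.51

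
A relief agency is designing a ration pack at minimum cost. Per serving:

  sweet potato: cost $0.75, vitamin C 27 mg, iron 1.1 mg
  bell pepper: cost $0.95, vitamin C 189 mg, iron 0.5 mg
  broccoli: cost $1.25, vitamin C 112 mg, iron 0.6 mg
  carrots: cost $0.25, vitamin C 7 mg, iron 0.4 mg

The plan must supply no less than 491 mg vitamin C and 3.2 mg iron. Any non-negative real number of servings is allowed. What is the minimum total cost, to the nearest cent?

An LP optimum is at a vertex; with two nutrient constraints at most two foods are used. Check each candidate.
sweet potato only: max(491/27, 3.2/1.1) = 18.19 servings → $13.64.
bell pepper only: max(491/189, 3.2/0.5) = 6.4 servings → $6.08.
broccoli only: max(491/112, 3.2/0.6) = 5.333 servings → $6.67.
carrots only: max(491/7, 3.2/0.4) = 70.14 servings → $17.54.
sweet potato + bell pepper with both tight: 1.848 servings and 2.334 servings → $3.60.
sweet potato + broccoli with both tight: 0.5963 servings and 4.24 servings → $5.75.
sweet potato + carrots with both targets exact would need a negative amount; discard.
bell pepper + broccoli with both targets exact would need a negative amount; discard.
bell pepper + carrots with both tight: 2.413 servings and 4.983 servings → $3.54.
broccoli + carrots with both tight: 4.286 servings and 1.571 servings → $5.75.
Cheapest feasible corner: $3.54.

$3.54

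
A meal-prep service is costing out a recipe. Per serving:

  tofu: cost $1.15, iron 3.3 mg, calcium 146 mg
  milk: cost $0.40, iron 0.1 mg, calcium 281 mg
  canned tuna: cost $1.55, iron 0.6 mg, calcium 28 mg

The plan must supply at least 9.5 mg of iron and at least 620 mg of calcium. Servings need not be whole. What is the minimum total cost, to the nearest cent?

$3.57

The cheapest plan sits at a corner of the feasible region — with two constraints it uses at most two foods.
tofu only: max(9.5/3.3, 620/146) = 4.247 servings → $4.88.
milk only: max(9.5/0.1, 620/281) = 95 servings → $38.00.
canned tuna only: max(9.5/0.6, 620/28) = 22.14 servings → $34.32.
tofu + milk with both tight: 2.857 servings and 0.722 servings → $3.57.
tofu + canned tuna with both targets exact would need a negative amount; discard.
milk + canned tuna with both tight: 0.6393 servings and 15.73 servings → $24.63.
The minimum over all feasible corners is $3.57.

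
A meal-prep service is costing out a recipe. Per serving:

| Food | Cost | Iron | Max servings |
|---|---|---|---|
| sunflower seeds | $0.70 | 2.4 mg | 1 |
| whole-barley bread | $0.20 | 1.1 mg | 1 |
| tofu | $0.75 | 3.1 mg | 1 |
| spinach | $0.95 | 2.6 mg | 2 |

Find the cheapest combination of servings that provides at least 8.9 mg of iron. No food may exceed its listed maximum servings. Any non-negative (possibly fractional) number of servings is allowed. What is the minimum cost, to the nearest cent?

$2.49

Cost per mg of iron: whole-barley bread $0.1818, tofu $0.2419, sunflower seeds $0.2917, spinach $0.3654.
Take 1 serving of whole-barley bread: +1.1 mg iron for $0.20 (total $0.20, still need 7.8 mg).
Take 1 serving of tofu: +3.1 mg iron for $0.75 (total $0.95, still need 4.7 mg).
Take 1 serving of sunflower seeds: +2.4 mg iron for $0.70 (total $1.65, still need 2.3 mg).
Take 0.8846 servings of spinach: +2.3 mg iron for $0.84 (total $2.49, still need 0.0 mg).
Filling from the cheapest source first is optimal under one linear minimum: $2.49.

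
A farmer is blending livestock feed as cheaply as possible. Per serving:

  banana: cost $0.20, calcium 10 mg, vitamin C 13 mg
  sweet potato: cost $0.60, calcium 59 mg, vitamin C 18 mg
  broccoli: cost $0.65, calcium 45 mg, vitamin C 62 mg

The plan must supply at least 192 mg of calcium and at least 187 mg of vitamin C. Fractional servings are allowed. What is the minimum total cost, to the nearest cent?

$2.46

At the optimum either one food covers both requirements or two foods hit both targets exactly; no other combination can be cheaper.
banana only: max(192/10, 187/13) = 19.2 servings → $3.84.
sweet potato only: max(192/59, 187/18) = 10.39 servings → $6.23.
broccoli only: max(192/45, 187/62) = 4.267 servings → $2.77.
banana + sweet potato with both tight: 12.91 servings and 1.066 servings → $3.22.
banana + broccoli with both targets exact would need a negative amount; discard.
sweet potato + broccoli with both tight: 1.225 servings and 2.66 servings → $2.46.
The minimum over all feasible corners is $2.46.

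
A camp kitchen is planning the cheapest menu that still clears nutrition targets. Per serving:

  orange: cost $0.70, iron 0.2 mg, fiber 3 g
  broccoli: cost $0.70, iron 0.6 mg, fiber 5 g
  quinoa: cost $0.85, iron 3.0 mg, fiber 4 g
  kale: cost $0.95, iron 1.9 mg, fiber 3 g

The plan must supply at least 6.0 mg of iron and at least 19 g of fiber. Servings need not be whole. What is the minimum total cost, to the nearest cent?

$3.09

At the optimum either one food covers both requirements or two foods hit both targets exactly; no other combination can be cheaper.
orange only: max(6.0/0.2, 19/3) = 30 servings → $21.00.
broccoli only: max(6.0/0.6, 19/5) = 10 servings → $7.00.
quinoa only: max(6.0/3.0, 19/4) = 4.75 servings → $4.04.
kale only: max(6.0/1.9, 19/3) = 6.333 servings → $6.02.
orange + broccoli: the both-tight solution has a negative serving — not a feasible corner.
orange + quinoa with both tight: 4.024 servings and 1.732 servings → $4.29.
orange + kale with both tight: 3.549 servings and 2.784 servings → $5.13.
broccoli + quinoa with both tight: 2.619 servings and 1.476 servings → $3.09.
broccoli + kale with both tight: 2.351 servings and 2.416 servings → $3.94.
quinoa + kale: intersection lies outside the first quadrant.
Cheapest feasible corner: $3.09.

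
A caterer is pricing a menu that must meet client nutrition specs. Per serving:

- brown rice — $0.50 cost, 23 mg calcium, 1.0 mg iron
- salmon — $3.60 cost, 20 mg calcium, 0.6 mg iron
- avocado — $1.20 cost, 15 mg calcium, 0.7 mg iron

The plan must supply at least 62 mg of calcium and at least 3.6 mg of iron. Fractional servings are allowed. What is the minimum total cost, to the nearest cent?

$1.80

brown rice only: max(62/23, 3.6/1.0) = 3.6 servings → $1.80.
salmon only: max(62/20, 3.6/0.6) = 6 servings → $21.60.
avocado only: max(62/15, 3.6/0.7) = 5.143 servings → $6.17.
brown rice + salmon: intersection lies outside the first quadrant.
brown rice + avocado: intersection lies outside the first quadrant.
salmon + avocado: the both-tight solution has a negative serving — not a feasible corner.
So the least-cost plan costs $1.80.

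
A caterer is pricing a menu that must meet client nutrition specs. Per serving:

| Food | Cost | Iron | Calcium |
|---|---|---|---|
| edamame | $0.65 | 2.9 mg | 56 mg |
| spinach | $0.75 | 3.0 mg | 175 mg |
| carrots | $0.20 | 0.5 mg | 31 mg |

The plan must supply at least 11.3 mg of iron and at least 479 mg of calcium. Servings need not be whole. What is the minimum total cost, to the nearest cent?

$2.71

At the optimum either one food covers both requirements or two foods hit both targets exactly; no other combination can be cheaper.
edamame only: max(11.3/2.9, 479/56) = 8.554 servings → $5.56.
spinach only: max(11.3/3.0, 479/175) = 3.767 servings → $2.83.
carrots only: max(11.3/0.5, 479/31) = 22.6 servings → $4.52.
edamame + spinach with both tight: 1.592 servings and 2.228 servings → $2.71.
edamame + carrots with both tight: 1.79 servings and 12.22 servings → $3.61.
spinach + carrots: intersection lies outside the first quadrant.
The minimum over all feasible corners is $2.71.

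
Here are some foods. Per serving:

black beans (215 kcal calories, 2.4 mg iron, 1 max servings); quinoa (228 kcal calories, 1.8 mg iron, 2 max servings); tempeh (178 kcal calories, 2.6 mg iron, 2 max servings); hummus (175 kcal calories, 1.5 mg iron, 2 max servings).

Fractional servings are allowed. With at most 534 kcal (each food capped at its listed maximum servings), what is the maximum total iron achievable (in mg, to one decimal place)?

7.2 mg

Iron per kcal: tempeh 0.01461, black beans 0.01116, hummus 0.008571, quinoa 0.007895.
Take 2 servings of tempeh: uses 356 kcal, +5.2 mg iron (running total 5.2 mg).
Take 0.8279 servings of black beans: uses 178 kcal, +2.0 mg iron (running total 7.2 mg).
Filling greedily by iron-per-kcal is optimal for one linear limit, giving 7.2 mg.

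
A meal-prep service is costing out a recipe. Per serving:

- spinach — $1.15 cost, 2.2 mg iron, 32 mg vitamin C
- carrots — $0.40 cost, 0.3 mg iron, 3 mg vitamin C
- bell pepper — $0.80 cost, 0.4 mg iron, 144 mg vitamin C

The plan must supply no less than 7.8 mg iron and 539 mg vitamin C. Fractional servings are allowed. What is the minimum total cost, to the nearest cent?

This is a tiny linear program; its minimum lies at a vertex of the feasible set. List the vertices and price them.
spinach only: max(7.8/2.2, 539/32) = 16.84 servings → $19.37.
carrots only: max(7.8/0.3, 539/3) = 179.7 servings → $71.87.
bell pepper only: max(7.8/0.4, 539/144) = 19.5 servings → $15.60.
spinach + carrots: intersection lies outside the first quadrant.
spinach + bell pepper with both tight: 2.986 servings and 3.08 servings → $5.90.
carrots + bell pepper with both tight: 21.61 servings and 3.293 servings → $11.28.
The minimum over all feasible corners is $5.90.

$5.90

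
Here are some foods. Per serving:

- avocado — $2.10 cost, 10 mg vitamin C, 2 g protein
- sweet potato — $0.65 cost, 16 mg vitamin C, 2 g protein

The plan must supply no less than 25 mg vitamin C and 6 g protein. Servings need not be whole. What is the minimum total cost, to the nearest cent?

At the optimum either one food covers both requirements or two foods hit both targets exactly; no other combination can be cheaper.
avocado only: max(25/10, 6/2) = 3 servings → $6.30.
sweet potato only: max(25/16, 6/2) = 3 servings → $1.95.
avocado + sweet potato with both targets exact would need a negative amount; discard.
So the least-cost plan costs $1.95.

$1.95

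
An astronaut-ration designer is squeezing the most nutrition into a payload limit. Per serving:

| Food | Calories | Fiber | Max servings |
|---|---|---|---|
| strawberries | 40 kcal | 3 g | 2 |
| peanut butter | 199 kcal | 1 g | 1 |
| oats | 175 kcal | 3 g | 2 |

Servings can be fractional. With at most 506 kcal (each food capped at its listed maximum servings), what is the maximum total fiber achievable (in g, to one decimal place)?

12.4 g

Fiber per kcal: strawberries 0.075, oats 0.01714, peanut butter 0.005025.
Take 2 servings of strawberries: uses 80 kcal, +6.0 g fiber (running total 6.0 g).
Take 2 servings of oats: uses 350 kcal, +6.0 g fiber (running total 12.0 g).
Take 0.3819 servings of peanut butter: uses 76 kcal, +0.4 g fiber (running total 12.4 g).
Greedy by best ratio exhausts the calories allowance optimally: 12.4 g.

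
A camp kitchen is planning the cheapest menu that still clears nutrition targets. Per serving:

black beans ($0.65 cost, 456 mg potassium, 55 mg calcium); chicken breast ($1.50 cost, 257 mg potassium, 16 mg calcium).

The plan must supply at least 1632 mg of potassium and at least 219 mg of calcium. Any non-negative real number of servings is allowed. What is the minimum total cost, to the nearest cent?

Compare the cost at each extreme point of the feasible region.
black beans only: max(1632/456, 219/55) = 3.982 servings → $2.59.
chicken breast only: max(1632/257, 219/16) = 13.69 servings → $20.53.
black beans + chicken breast: intersection lies outside the first quadrant.
So the least-cost plan costs $2.59.

$2.59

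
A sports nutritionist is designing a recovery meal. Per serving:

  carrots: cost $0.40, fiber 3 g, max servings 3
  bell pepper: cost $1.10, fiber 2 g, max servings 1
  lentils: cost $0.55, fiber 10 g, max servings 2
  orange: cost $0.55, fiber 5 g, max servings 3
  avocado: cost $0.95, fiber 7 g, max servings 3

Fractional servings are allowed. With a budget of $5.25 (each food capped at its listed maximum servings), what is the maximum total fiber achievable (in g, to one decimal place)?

53.6 g

Fiber per dollar: lentils 18.18, orange 9.091, carrots 7.5, avocado 7.368, bell pepper 1.818.
Take 2 servings of lentils: spends $1.10, +20.0 g fiber (running total 20.0 g).
Take 3 servings of orange: spends $1.65, +15.0 g fiber (running total 35.0 g).
Take 3 servings of carrots: spends $1.20, +9.0 g fiber (running total 44.0 g).
Take 1.368 servings of avocado: spends $1.30, +9.6 g fiber (running total 53.6 g).
Filling greedily by fiber-per-dollar is optimal for one linear limit, giving 53.6 g.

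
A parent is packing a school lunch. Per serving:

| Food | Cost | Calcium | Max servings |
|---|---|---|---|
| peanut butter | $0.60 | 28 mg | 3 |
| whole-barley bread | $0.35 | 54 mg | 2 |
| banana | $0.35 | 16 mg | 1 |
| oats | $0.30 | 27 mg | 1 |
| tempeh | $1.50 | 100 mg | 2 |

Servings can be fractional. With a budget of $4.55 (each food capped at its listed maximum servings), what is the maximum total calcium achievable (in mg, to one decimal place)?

360.7 mg

Calcium per dollar: whole-barley bread 154.3, oats 90, tempeh 66.67, peanut butter 46.67, banana 45.71.
Take 2 servings of whole-barley bread: spends $0.70, +108.0 mg calcium (running total 108.0 mg).
Take 1 serving of oats: spends $0.30, +27.0 mg calcium (running total 135.0 mg).
Take 2 servings of tempeh: spends $3.00, +200.0 mg calcium (running total 335.0 mg).
Take 0.9167 servings of peanut butter: spends $0.55, +25.7 mg calcium (running total 360.7 mg).
Greedy by best ratio exhausts the cost allowance optimally: 360.7 mg.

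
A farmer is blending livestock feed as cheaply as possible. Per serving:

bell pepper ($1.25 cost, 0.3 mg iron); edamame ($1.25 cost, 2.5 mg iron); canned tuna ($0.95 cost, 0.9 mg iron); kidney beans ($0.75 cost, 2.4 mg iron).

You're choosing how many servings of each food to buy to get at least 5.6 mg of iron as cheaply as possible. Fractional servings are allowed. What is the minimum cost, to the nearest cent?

$1.75

Cost per mg of iron: kidney beans $0.3125, edamame $0.5000, canned tuna $1.0556, bell pepper $4.1667.
With no serving limits, use only kidney beans: 5.6 mg / 2.4 mg = 2.333 servings × $0.75 = $1.75.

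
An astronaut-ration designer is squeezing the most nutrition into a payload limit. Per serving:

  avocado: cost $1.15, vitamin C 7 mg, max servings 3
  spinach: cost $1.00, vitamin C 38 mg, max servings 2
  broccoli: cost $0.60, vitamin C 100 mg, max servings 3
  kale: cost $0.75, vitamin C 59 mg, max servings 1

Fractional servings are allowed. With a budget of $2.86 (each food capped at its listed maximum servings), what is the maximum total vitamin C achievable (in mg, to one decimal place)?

Vitamin C per dollar: broccoli 166.7, kale 78.67, spinach 38, avocado 6.087.
Take 3 servings of broccoli: spends $1.80, +300.0 mg vitamin C (running total 300.0 mg).
Take 1 serving of kale: spends $0.75, +59.0 mg vitamin C (running total 359.0 mg).
Take 0.31 servings of spinach: spends $0.31, +11.8 mg vitamin C (running total 370.8 mg).
Greedy by best ratio exhausts the cost allowance optimally: 370.8 mg.

370.8 mg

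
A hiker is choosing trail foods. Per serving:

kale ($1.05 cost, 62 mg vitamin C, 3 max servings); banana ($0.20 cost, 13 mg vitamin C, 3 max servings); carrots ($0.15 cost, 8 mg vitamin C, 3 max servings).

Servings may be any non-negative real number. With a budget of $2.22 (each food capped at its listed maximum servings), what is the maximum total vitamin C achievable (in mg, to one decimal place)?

134.7 mg

Vitamin C per dollar: banana 65, kale 59.05, carrots 53.33.
Take 3 servings of banana: spends $0.60, +39.0 mg vitamin C (running total 39.0 mg).
Take 1.543 servings of kale: spends $1.62, +95.7 mg vitamin C (running total 134.7 mg).
Filling greedily by vitamin C-per-dollar is optimal for one linear limit, giving 134.7 mg.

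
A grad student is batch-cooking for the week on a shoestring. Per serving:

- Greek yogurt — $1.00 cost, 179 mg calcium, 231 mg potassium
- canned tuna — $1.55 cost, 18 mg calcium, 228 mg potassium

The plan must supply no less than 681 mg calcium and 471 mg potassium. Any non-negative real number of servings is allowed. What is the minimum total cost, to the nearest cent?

$3.80

The cheapest plan sits at a corner of the feasible region — with two constraints it uses at most two foods.
Greek yogurt only: max(681/179, 471/231) = 3.804 servings → $3.80.
canned tuna only: max(681/18, 471/228) = 37.83 servings → $58.64.
Greek yogurt + canned tuna: intersection lies outside the first quadrant.
Cheapest feasible corner: $3.80.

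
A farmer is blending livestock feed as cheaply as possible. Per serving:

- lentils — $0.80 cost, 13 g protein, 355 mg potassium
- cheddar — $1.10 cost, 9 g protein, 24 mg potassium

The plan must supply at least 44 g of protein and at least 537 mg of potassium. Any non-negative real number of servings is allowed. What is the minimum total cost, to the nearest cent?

$2.71

The cheapest plan sits at a corner of the feasible region — with two constraints it uses at most two foods.
lentils only: max(44/13, 537/355) = 3.385 servings → $2.71.
cheddar only: max(44/9, 537/24) = 22.38 servings → $24.61.
lentils + cheddar with both tight: 1.31 servings and 2.997 servings → $4.34.
Cheapest feasible corner: $2.71.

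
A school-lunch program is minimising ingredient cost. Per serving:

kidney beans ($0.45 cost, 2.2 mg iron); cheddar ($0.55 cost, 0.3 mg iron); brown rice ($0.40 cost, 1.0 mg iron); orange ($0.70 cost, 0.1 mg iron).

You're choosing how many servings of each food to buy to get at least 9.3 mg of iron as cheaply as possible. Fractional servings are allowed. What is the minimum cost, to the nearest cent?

Cost per mg of iron: kidney beans $0.2045, brown rice $0.4000, cheddar $1.8333, orange $7.0000.
With no serving limits, use only kidney beans: 9.3 mg / 2.2 mg = 4.227 servings × $0.45 = $1.90.

$1.90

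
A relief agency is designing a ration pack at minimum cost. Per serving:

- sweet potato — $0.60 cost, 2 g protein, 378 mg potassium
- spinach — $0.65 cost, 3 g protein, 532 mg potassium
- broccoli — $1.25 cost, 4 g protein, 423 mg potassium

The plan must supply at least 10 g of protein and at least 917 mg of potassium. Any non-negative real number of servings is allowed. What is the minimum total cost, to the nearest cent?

$2.17

sweet potato only: max(10/2, 917/378) = 5 servings → $3.00.
spinach only: max(10/3, 917/532) = 3.333 servings → $2.17.
broccoli only: max(10/4, 917/423) = 2.5 servings → $3.12.
sweet potato + spinach: the both-tight solution has a negative serving — not a feasible corner.
sweet potato + broccoli: intersection lies outside the first quadrant.
spinach + broccoli: intersection lies outside the first quadrant.
So the least-cost plan costs $2.17.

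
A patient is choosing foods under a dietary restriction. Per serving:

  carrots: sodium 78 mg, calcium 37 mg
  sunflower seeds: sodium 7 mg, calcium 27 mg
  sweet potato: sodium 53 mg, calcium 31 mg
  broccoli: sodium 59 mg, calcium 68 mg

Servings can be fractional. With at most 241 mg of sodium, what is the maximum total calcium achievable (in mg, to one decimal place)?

Calcium per mg sodium: sunflower seeds 3.857, broccoli 1.153, sweet potato 0.5849, carrots 0.4744.
With no serving limits, spend the whole sodium allowance on sunflower seeds: 241 mg / 7 mg × 27 mg = 929.6 mg.

929.6 mg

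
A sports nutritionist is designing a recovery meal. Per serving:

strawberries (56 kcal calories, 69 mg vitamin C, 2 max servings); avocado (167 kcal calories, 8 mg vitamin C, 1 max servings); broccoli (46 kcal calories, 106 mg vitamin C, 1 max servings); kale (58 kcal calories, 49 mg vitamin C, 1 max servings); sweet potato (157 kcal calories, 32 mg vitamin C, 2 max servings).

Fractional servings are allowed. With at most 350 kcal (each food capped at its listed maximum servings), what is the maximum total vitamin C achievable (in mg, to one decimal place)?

Vitamin C per kcal: broccoli 2.304, strawberries 1.232, kale 0.8448, sweet potato 0.2038, avocado 0.0479.
Take 1 serving of broccoli: uses 46 kcal, +106.0 mg vitamin C (running total 106.0 mg).
Take 2 servings of strawberries: uses 112 kcal, +138.0 mg vitamin C (running total 244.0 mg).
Take 1 serving of kale: uses 58 kcal, +49.0 mg vitamin C (running total 293.0 mg).
Take 0.8535 servings of sweet potato: uses 134 kcal, +27.3 mg vitamin C (running total 320.3 mg).
Greedy by best ratio exhausts the calories allowance optimally: 320.3 mg.

320.3 mg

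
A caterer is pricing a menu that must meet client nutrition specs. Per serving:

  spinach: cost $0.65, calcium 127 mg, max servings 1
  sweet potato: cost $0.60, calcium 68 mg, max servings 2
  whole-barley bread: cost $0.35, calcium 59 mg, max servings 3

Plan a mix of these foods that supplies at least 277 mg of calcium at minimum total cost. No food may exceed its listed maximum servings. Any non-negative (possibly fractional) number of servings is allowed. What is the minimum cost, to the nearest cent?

Cost per mg of calcium: spinach $0.0051, whole-barley bread $0.0059, sweet potato $0.0088.
Take 1 serving of spinach: +127.0 mg calcium for $0.65 (total $0.65, still need 150.0 mg).
Take 2.542 servings of whole-barley bread: +150.0 mg calcium for $0.89 (total $1.54, still need 0.0 mg).
Greedy by cheapest-per-mg is optimal for a single linear constraint, so the minimum cost is $1.54.

$1.54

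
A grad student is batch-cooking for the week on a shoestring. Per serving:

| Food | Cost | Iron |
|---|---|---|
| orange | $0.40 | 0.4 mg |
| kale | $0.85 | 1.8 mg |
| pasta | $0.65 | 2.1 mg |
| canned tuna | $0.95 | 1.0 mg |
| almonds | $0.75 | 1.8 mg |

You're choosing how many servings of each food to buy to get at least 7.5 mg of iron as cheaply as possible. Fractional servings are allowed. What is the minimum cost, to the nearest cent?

Cost per mg of iron: pasta $0.3095, almonds $0.4167, kale $0.4722, canned tuna $0.9500, orange $1.0000.
With no serving limits, use only pasta: 7.5 mg / 2.1 mg = 3.571 servings × $0.65 = $2.32.

$2.32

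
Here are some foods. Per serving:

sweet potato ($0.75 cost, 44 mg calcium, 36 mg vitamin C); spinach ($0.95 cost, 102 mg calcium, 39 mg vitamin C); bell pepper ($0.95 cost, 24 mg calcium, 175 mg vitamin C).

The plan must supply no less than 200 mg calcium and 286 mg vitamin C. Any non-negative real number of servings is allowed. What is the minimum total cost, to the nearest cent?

At the optimum either one food covers both requirements or two foods hit both targets exactly; no other combination can be cheaper.
sweet potato only: max(200/44, 286/36) = 7.944 servings → $5.96.
spinach only: max(200/102, 286/39) = 7.333 servings → $6.97.
bell pepper only: max(200/24, 286/175) = 8.333 servings → $7.92.
sweet potato + spinach: the both-tight solution has a negative serving — not a feasible corner.
sweet potato + bell pepper with both tight: 4.116 servings and 0.7876 servings → $3.84.
spinach + bell pepper with both tight: 1.663 servings and 1.264 servings → $2.78.
Cheapest feasible corner: $2.78.

$2.78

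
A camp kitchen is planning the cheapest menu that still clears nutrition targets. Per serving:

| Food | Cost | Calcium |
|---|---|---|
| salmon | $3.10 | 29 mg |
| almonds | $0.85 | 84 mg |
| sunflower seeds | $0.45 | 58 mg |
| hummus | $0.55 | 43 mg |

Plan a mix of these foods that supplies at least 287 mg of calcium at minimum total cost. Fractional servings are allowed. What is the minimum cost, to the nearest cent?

$2.23

Cost per mg of calcium: sunflower seeds $0.0078, almonds $0.0101, hummus $0.0128, salmon $0.1069.
With no serving limits, use only sunflower seeds: 287 mg / 58 mg = 4.948 servings × $0.45 = $2.23.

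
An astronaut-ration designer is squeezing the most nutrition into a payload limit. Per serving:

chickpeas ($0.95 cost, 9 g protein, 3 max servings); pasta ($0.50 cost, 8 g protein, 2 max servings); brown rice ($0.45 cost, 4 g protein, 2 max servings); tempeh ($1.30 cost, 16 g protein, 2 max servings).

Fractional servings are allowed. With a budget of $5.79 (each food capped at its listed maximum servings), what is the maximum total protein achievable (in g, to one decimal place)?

Protein per dollar: pasta 16, tempeh 12.31, chickpeas 9.474, brown rice 8.889.
Take 2 servings of pasta: spends $1.00, +16.0 g protein (running total 16.0 g).
Take 2 servings of tempeh: spends $2.60, +32.0 g protein (running total 48.0 g).
Take 2.305 servings of chickpeas: spends $2.19, +20.7 g protein (running total 68.7 g).
Greedy by best ratio exhausts the cost allowance optimally: 68.7 g.

68.7 g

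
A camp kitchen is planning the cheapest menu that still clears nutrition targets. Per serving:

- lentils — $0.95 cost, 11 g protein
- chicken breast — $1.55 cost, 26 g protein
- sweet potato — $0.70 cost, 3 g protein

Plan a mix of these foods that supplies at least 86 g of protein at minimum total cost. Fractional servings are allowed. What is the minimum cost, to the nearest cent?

$5.13

Cost per g of protein: chicken breast $0.0596, lentils $0.0864, sweet potato $0.2333.
With no serving limits, use only chicken breast: 86 g / 26 g = 3.308 servings × $1.55 = $5.13.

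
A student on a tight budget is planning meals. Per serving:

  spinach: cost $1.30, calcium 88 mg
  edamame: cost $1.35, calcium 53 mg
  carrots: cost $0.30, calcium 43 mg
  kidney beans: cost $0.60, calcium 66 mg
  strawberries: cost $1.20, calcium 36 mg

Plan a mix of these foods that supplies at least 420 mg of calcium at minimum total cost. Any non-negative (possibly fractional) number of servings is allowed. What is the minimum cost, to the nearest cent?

$2.93

Cost per mg of calcium: carrots $0.0070, kidney beans $0.0091, spinach $0.0148, edamame $0.0255, strawberries $0.0333.
With no serving limits, use only carrots: 420 mg / 43 mg = 9.767 servings × $0.30 = $2.93.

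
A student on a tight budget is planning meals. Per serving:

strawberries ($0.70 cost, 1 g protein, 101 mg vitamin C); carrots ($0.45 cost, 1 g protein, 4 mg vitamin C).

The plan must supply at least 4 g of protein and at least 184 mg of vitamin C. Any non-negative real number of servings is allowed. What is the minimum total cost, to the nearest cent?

A basic optimal solution has at most two foods positive. Try each food alone and each pair with both targets met exactly.
strawberries only: max(4/1, 184/101) = 4 servings → $2.80.
carrots only: max(4/1, 184/4) = 46 servings → $20.70.
strawberries + carrots with both tight: 1.732 servings and 2.268 servings → $2.23.
Cheapest feasible corner: $2.23.

$2.23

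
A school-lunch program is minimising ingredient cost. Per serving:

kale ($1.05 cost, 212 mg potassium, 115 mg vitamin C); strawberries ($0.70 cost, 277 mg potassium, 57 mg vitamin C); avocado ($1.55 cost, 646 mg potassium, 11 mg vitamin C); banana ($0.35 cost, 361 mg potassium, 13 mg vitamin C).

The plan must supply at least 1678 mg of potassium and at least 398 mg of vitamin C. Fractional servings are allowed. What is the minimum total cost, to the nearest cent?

Minimising a linear cost over {potassium ≥ 1678, vitamin C ≥ 398, servings ≥ 0} — the optimum is at a vertex, using one or two foods.
kale only: max(1678/212, 398/115) = 7.915 servings → $8.31.
strawberries only: max(1678/277, 398/57) = 6.982 servings → $4.89.
avocado only: max(1678/646, 398/11) = 36.18 servings → $56.08.
banana only: max(1678/361, 398/13) = 30.62 servings → $10.72.
kale + strawberries with both tight: 0.7385 servings and 5.493 servings → $4.62.
kale + avocado with both tight: 3.317 servings and 1.509 servings → $5.82.
kale + banana with both tight: 3.144 servings and 2.802 servings → $4.28.
strawberries + avocado: the both-tight solution has a negative serving — not a feasible corner.
strawberries + banana: the both-tight solution has a negative serving — not a feasible corner.
avocado + banana: intersection lies outside the first quadrant.
The minimum over all feasible corners is $4.28.

$4.28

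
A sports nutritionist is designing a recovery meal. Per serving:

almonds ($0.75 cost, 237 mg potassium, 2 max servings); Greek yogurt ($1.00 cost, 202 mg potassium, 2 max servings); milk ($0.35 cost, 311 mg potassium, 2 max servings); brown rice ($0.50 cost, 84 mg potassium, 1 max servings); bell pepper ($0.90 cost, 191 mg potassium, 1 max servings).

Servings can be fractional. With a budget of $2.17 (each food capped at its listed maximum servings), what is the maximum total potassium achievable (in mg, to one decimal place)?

1086.5 mg

Potassium per dollar: milk 888.6, almonds 316, bell pepper 212.2, Greek yogurt 202, brown rice 168.
Take 2 servings of milk: spends $0.70, +622.0 mg potassium (running total 622.0 mg).
Take 1.96 servings of almonds: spends $1.47, +464.5 mg potassium (running total 1086.5 mg).
Greedy by best ratio exhausts the cost allowance optimally: 1086.5 mg.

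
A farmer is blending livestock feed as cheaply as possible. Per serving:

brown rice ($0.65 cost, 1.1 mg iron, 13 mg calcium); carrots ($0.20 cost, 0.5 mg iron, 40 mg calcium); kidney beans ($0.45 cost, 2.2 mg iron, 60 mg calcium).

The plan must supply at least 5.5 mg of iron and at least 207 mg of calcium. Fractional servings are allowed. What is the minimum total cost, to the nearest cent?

At the optimum either one food covers both requirements or two foods hit both targets exactly; no other combination can be cheaper.
brown rice only: max(5.5/1.1, 207/13) = 15.92 servings → $10.35.
carrots only: max(5.5/0.5, 207/40) = 11 servings → $2.20.
kidney beans only: max(5.5/2.2, 207/60) = 3.45 servings → $1.55.
brown rice + carrots with both tight: 3.107 servings and 4.165 servings → $2.85.
brown rice + kidney beans: intersection lies outside the first quadrant.
carrots + kidney beans with both tight: 2.162 servings and 2.009 servings → $1.34.
The minimum over all feasible corners is $1.34.

$1.34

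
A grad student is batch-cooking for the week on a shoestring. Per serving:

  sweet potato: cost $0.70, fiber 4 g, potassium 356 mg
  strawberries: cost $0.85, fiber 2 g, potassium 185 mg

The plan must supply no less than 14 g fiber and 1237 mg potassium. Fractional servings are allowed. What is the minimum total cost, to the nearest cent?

At the optimum either one food covers both requirements or two foods hit both targets exactly; no other combination can be cheaper.
sweet potato only: max(14/4, 1237/356) = 3.5 servings → $2.45.
strawberries only: max(14/2, 1237/185) = 7 servings → $5.95.
sweet potato + strawberries with both targets exact would need a negative amount; discard.
So the least-cost plan costs $2.45.

$2.45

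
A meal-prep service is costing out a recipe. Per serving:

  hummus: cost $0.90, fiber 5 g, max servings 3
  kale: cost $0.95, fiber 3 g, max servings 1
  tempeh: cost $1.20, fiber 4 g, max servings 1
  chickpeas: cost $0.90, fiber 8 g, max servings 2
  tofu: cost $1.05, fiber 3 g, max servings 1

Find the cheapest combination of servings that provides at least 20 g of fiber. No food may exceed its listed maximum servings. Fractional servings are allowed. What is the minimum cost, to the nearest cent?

Cost per g of fiber: chickpeas $0.1125, hummus $0.1800, tempeh $0.3000, kale $0.3167, tofu $0.3500.
Take 2 servings of chickpeas: +16.0 g fiber for $1.80 (total $1.80, still need 4.0 g).
Take 0.8 servings of hummus: +4.0 g fiber for $0.72 (total $2.52, still need 0.0 g).
Greedy by cheapest-per-g is optimal for a single linear constraint, so the minimum cost is $2.52.

$2.52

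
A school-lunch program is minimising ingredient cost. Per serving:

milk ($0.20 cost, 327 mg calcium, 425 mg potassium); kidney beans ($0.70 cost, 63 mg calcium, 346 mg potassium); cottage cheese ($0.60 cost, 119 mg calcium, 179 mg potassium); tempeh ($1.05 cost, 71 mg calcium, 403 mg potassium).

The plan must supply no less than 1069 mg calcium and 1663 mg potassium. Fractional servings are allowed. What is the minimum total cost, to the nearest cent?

milk only: max(1069/327, 1663/425) = 3.913 servings → $0.78.
kidney beans only: max(1069/63, 1663/346) = 16.97 servings → $11.88.
cottage cheese only: max(1069/119, 1663/179) = 9.291 servings → $5.57.
tempeh only: max(1069/71, 1663/403) = 15.06 servings → $15.81.
milk + kidney beans with both tight: 3.07 servings and 1.036 servings → $1.34.
milk + cottage cheese with both targets exact would need a negative amount; discard.
milk + tempeh with both tight: 3.078 servings and 0.8806 servings → $1.54.
kidney beans + cottage cheese with both tight: 0.219 servings and 8.867 servings → $5.47.
kidney beans + tempeh: the both-tight solution has a negative serving — not a feasible corner.
cottage cheese + tempeh with both tight: 8.872 servings and 0.1857 servings → $5.52.
So the least-cost plan costs $0.78.

$0.78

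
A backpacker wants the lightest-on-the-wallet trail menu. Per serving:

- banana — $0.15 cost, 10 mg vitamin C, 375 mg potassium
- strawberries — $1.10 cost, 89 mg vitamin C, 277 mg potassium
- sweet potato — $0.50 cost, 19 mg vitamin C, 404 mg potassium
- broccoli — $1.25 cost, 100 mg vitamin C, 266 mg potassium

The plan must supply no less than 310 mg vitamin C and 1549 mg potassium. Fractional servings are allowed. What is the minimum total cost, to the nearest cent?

$3.88

A basic optimal solution has at most two foods positive. Try each food alone and each pair with both targets met exactly.
banana only: max(310/10, 1549/375) = 31 servings → $4.65.
strawberries only: max(310/89, 1549/277) = 5.592 servings → $6.15.
sweet potato only: max(310/19, 1549/404) = 16.32 servings → $8.16.
broccoli only: max(310/100, 1549/266) = 5.823 servings → $7.28.
banana + strawberries with both tight: 1.699 servings and 3.292 servings → $3.88.
banana + sweet potato with both targets exact would need a negative amount; discard.
banana + broccoli with both tight: 2.079 servings and 2.892 servings → $3.93.
strawberries + sweet potato with both tight: 3.122 servings and 1.694 servings → $4.28.
strawberries + broccoli with both targets exact would need a negative amount; discard.
sweet potato + broccoli with both tight: 2.049 servings and 2.711 servings → $4.41.
So the least-cost plan costs $3.88.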